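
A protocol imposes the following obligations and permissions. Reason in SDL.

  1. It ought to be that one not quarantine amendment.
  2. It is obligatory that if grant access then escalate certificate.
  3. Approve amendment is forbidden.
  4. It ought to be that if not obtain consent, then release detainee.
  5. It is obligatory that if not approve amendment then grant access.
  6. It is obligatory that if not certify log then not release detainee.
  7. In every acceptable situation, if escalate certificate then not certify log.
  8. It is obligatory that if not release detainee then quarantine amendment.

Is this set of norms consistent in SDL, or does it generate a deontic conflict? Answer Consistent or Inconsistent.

Premise 1 states O(¬quarantine_amendment) outright.
Premise 8 is O(¬release_detainee → quarantine_amendment); contrapositively O(¬quarantine_amendment → release_detainee). Since O(¬quarantine_amendment) holds, K gives O(release_detainee).
The contrapositive of premise 6 (O(¬certify_log → ¬release_detainee)) is O(release_detainee → certify_log), and O(release_detainee) is already established, so O(certify_log).
The contrapositive of premise 7 (O(escalate_certificate → ¬certify_log)) is O(certify_log → ¬escalate_certificate), and O(certify_log) is already established, so O(¬escalate_certificate).
Premise 2, O(grant_access → escalate_certificate), contraposes to O(¬escalate_certificate → ¬grant_access); with O(¬escalate_certificate) we get O(¬grant_access).
Premise 5, O(¬approve_amendment → grant_access), contraposes to O(¬grant_access → approve_amendment); with O(¬grant_access) we get O(approve_amendment).
Yet premise 3 is F(approve_amendment), i.e. O(¬approve_amendment).
We now have both O(approve_amendment) and O(¬approve_amendment) — approve_amendment is simultaneously obligatory and forbidden, violating the D-axiom.

Inconsistent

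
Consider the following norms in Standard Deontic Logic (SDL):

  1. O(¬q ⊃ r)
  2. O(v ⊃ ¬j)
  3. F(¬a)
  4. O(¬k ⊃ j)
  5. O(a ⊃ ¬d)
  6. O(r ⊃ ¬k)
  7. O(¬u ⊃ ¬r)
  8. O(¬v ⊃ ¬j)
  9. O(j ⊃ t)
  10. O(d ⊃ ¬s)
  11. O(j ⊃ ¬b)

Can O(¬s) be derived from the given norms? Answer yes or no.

No

Premise 10 is O(d ⊃ ¬s), but O(d) is not derivable from the premises, so it does not yield O(¬s).
No other premise forces O(¬s). An ideal world satisfying every premise can still have ¬s false, so O(¬s) is not derivable.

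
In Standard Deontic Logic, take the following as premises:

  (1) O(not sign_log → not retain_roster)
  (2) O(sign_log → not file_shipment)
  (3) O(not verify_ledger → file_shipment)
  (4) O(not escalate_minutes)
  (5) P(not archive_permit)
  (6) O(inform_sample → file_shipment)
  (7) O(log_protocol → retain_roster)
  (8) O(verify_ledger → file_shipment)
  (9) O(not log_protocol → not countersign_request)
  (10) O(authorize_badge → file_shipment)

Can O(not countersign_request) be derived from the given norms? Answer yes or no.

By case analysis on verify_ledger: premise 8 gives O(verify_ledger → file_shipment) and premise 3 gives O(not verify_ledger → file_shipment), so O(file_shipment) either way.
Premise 2, O(sign_log → not file_shipment), contraposes to O(file_shipment → not sign_log); with O(file_shipment) we get O(not sign_log).
Premise 1 is O(not sign_log → not retain_roster); since O(not sign_log), deontic closure gives O(not retain_roster).
Premise 7, O(log_protocol → retain_roster), contraposes to O(not retain_roster → not log_protocol); with O(not retain_roster) we get O(not log_protocol).
From O(not log_protocol) and premise 9, O(not log_protocol → not countersign_request), we obtain O(not countersign_request).
Premises 4, 5, 6, 10 do not contribute to this derivation.
So O(not countersign_request) follows.

Yes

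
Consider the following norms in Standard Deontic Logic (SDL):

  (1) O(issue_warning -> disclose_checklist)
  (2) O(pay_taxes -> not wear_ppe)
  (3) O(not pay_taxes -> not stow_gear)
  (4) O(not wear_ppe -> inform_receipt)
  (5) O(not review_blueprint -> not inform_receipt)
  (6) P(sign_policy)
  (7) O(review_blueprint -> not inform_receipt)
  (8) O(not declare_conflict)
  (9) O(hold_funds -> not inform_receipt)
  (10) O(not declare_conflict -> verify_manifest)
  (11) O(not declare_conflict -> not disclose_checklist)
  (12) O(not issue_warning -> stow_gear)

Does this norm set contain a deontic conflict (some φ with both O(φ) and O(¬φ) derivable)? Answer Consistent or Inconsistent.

Premises 7 and 5 are O(review_blueprint -> not inform_receipt) and O(not review_blueprint -> not inform_receipt); every ideal world satisfies review_blueprint or not review_blueprint, so in either case not inform_receipt holds — hence O(not inform_receipt).
Premise 4, O(not wear_ppe -> inform_receipt), contraposes to O(not inform_receipt -> wear_ppe); with O(not inform_receipt) we get O(wear_ppe).
The contrapositive of premise 2 (O(pay_taxes -> not wear_ppe)) is O(wear_ppe -> not pay_taxes), and O(wear_ppe) is already established, so O(not pay_taxes).
Premise 3 is O(not pay_taxes -> not stow_gear); since O(not pay_taxes), deontic closure gives O(not stow_gear).
Premise 12, O(not issue_warning -> stow_gear), contraposes to O(not stow_gear -> issue_warning); with O(not stow_gear) we get O(issue_warning).
Premise 1 is O(issue_warning -> disclose_checklist); since O(issue_warning), deontic closure gives O(disclose_checklist).
The contrapositive of premise 11 (O(not declare_conflict -> not disclose_checklist)) is O(disclose_checklist -> declare_conflict), and O(disclose_checklist) is already established, so O(declare_conflict).
However, premise 8 gives O(not declare_conflict).
We now have both O(declare_conflict) and O(not declare_conflict) — declare_conflict is simultaneously obligatory and forbidden, violating the D-axiom.

Inconsistent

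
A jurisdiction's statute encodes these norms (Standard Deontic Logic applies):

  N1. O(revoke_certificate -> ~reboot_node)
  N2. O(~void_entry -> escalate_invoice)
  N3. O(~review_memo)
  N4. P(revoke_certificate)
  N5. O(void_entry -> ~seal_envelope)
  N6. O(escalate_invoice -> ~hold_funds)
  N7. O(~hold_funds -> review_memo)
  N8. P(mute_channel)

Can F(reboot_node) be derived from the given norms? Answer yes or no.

No

Premise 1 is O(revoke_certificate -> ~reboot_node), but O(revoke_certificate) is not derivable from the premises (the permission P(revoke_certificate) asserts only ~O(~revoke_certificate), not O(revoke_certificate)), so it does not yield O(~reboot_node).
No other premise forces O(~reboot_node). An ideal world satisfying every premise can still have reboot_node true, so F(reboot_node) is not derivable.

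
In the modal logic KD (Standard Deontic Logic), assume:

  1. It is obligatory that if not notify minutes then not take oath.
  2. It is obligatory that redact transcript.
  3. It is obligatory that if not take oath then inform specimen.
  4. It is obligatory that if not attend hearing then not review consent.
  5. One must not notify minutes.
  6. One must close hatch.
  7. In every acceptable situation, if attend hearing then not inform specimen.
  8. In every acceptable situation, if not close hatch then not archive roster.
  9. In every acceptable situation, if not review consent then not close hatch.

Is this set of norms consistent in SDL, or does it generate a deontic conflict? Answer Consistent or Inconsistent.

Premise 6 gives O(close_hatch).
Premise 9 is O(¬review_consent → ¬close_hatch); contrapositively O(close_hatch → review_consent). Since O(close_hatch) holds, K gives O(review_consent).
Premise 4, O(¬attend_hearing → ¬review_consent), contraposes to O(review_consent → attend_hearing); with O(review_consent) we get O(attend_hearing).
From O(attend_hearing) and premise 7, O(attend_hearing → ¬inform_specimen), we obtain O(¬inform_specimen).
Premise 3 is O(¬take_oath → inform_specimen); contrapositively O(¬inform_specimen → take_oath). Since O(¬inform_specimen) holds, K gives O(take_oath).
Premise 1, O(¬notify_minutes → ¬take_oath), contraposes to O(take_oath → notify_minutes); with O(take_oath) we get O(notify_minutes).
However, F(notify_minutes) at premise 5 amounts to O(¬notify_minutes).
We now have both O(notify_minutes) and O(¬notify_minutes) — notify_minutes is simultaneously obligatory and forbidden, violating the D-axiom.

Inconsistent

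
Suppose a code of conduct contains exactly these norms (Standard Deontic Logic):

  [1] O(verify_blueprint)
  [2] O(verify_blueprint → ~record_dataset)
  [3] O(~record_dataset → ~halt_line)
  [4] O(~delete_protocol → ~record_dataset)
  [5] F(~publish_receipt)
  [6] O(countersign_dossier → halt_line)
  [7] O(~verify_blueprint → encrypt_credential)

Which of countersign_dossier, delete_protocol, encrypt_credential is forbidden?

Premise 1 states O(verify_blueprint) outright.
From O(verify_blueprint) and premise 2, O(verify_blueprint → ~record_dataset), we obtain O(~record_dataset).
From O(~record_dataset) and premise 3, O(~record_dataset → ~halt_line), we obtain O(~halt_line).
Premise 6, O(countersign_dossier → halt_line), contraposes to O(~halt_line → ~countersign_dossier); with O(~halt_line) we get O(~countersign_dossier).
So O(~countersign_dossier) holds, i.e. countersign_dossier is forbidden. None of the other listed options is forbidden under the premises.

countersign_dossier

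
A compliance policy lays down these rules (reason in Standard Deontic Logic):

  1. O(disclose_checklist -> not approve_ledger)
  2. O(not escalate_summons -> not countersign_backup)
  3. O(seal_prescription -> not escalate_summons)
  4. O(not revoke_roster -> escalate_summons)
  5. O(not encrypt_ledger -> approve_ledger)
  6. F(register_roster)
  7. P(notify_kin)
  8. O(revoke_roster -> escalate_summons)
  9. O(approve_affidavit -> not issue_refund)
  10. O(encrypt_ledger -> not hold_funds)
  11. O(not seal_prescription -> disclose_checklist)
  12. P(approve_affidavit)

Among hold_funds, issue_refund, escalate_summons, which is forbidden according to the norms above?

hold_funds

By case analysis on not revoke_roster: premise 4 gives O(not revoke_roster -> escalate_summons) and premise 8 gives O(revoke_roster -> escalate_summons), so O(escalate_summons) either way.
Premise 3 is O(seal_prescription -> not escalate_summons); contrapositively O(escalate_summons -> not seal_prescription). Since O(escalate_summons) holds, K gives O(not seal_prescription).
With premise 11, O(not seal_prescription -> disclose_checklist), the K-axiom yields O(disclose_checklist).
From O(disclose_checklist) and premise 1, O(disclose_checklist -> not approve_ledger), we obtain O(not approve_ledger).
Premise 5 is O(not encrypt_ledger -> approve_ledger); contrapositively O(not approve_ledger -> encrypt_ledger). Since O(not approve_ledger) holds, K gives O(encrypt_ledger).
Applying K to premise 10 (O(encrypt_ledger -> not hold_funds)) and O(encrypt_ledger) yields O(not hold_funds).
So O(not hold_funds) holds, i.e. hold_funds is forbidden. None of the other listed options is forbidden under the premises.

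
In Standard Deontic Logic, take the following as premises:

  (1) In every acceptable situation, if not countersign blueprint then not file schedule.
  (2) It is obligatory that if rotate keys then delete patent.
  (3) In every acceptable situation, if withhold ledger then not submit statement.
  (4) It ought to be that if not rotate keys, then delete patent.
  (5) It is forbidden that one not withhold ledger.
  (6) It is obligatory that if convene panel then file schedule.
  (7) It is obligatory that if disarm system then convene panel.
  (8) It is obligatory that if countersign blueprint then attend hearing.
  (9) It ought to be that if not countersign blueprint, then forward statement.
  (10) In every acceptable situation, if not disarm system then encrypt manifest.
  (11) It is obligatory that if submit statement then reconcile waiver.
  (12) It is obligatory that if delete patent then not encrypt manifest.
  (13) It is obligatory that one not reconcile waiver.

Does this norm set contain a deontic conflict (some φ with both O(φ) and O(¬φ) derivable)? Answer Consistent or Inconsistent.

Premise 11 is O(submit_statement → reconcile_waiver), but O(submit_statement) is not derivable from the premises, so it does not yield O(reconcile_waiver).
So O(reconcile_waiver) is not derivable, and the apparent clash with O(¬reconcile_waiver) does not arise.
A world satisfying every obligation exists (e.g. attend_hearing=true, convene_panel=true, countersign_blueprint=true, delete_patent=true, disarm_system=true, encrypt_manifest=false, file_schedule=true, forward_statement=false, reconcile_waiver=false, rotate_keys=false, submit_statement=false, withhold_ledger=true); no atom is both obligatory and forbidden, so the set is consistent.

Consistent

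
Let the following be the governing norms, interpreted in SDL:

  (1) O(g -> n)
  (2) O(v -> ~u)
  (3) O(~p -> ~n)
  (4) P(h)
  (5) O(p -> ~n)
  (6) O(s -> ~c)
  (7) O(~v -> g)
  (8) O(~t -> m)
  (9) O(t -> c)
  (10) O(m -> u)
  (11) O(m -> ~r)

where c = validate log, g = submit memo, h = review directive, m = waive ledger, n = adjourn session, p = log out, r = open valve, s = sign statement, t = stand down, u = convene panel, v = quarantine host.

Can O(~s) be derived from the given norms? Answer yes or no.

Premises 3 and 5 are O(~p -> ~n) and O(p -> ~n); every ideal world satisfies ~p or p, so in either case ~n holds — hence O(~n).
The contrapositive of premise 1 (O(g -> n)) is O(~n -> ~g), and O(~n) is already established, so O(~g).
The contrapositive of premise 7 (O(~v -> g)) is O(~g -> v), and O(~g) is already established, so O(v).
With premise 2, O(v -> ~u), the K-axiom yields O(~u).
Premise 10, O(m -> u), contraposes to O(~u -> ~m); with O(~u) we get O(~m).
Premise 8 is O(~t -> m); contrapositively O(~m -> t). Since O(~m) holds, K gives O(t).
With premise 9, O(t -> c), the K-axiom yields O(c).
The contrapositive of premise 6 (O(s -> ~c)) is O(c -> ~s), and O(c) is already established, so O(~s).
Premises 4, 11 do not contribute to this derivation.
So O(~s) follows.

Yes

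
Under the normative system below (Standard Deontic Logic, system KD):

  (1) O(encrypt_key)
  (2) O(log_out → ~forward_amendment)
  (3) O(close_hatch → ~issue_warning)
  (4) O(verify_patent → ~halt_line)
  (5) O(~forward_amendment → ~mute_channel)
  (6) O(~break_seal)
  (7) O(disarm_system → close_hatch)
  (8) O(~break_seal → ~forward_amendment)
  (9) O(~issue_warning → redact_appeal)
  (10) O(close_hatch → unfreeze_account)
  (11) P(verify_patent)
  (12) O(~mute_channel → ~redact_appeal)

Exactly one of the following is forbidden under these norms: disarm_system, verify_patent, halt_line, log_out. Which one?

disarm_system

Premise 6 gives O(~break_seal).
Applying K to premise 8 (O(~break_seal → ~forward_amendment)) and O(~break_seal) yields O(~forward_amendment).
Premise 5 is O(~forward_amendment → ~mute_channel); since O(~forward_amendment), deontic closure gives O(~mute_channel).
From O(~mute_channel) and premise 12, O(~mute_channel → ~redact_appeal), we obtain O(~redact_appeal).
Premise 9 is O(~issue_warning → redact_appeal); contrapositively O(~redact_appeal → issue_warning). Since O(~redact_appeal) holds, K gives O(issue_warning).
Premise 3 is O(close_hatch → ~issue_warning); contrapositively O(issue_warning → ~close_hatch). Since O(issue_warning) holds, K gives O(~close_hatch).
The contrapositive of premise 7 (O(disarm_system → close_hatch)) is O(~close_hatch → ~disarm_system), and O(~close_hatch) is already established, so O(~disarm_system).
So O(~disarm_system) holds, i.e. disarm_system is forbidden. None of the other listed options is forbidden under the premises.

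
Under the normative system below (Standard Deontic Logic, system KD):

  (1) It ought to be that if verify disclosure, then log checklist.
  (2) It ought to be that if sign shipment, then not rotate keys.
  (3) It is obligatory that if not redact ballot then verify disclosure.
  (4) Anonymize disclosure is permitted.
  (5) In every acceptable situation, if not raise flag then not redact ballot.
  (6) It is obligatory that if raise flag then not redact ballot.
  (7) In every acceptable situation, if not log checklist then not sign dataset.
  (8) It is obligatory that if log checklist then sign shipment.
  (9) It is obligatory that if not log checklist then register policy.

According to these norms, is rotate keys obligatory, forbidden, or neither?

Premises 5 and 6 are O(¬raise_flag → ¬redact_ballot) and O(raise_flag → ¬redact_ballot); every ideal world satisfies ¬raise_flag or raise_flag, so in either case ¬redact_ballot holds — hence O(¬redact_ballot).
From O(¬redact_ballot) and premise 3, O(¬redact_ballot → verify_disclosure), we obtain O(verify_disclosure).
With premise 1, O(verify_disclosure → log_checklist), the K-axiom yields O(log_checklist).
With premise 8, O(log_checklist → sign_shipment), the K-axiom yields O(sign_shipment).
From O(sign_shipment) and premise 2, O(sign_shipment → ¬rotate_keys), we obtain O(¬rotate_keys).
Premises 4, 7, 9 do not contribute to this derivation.
Thus O(¬rotate_keys), which is F(rotate_keys): rotate_keys is forbidden.

Forbidden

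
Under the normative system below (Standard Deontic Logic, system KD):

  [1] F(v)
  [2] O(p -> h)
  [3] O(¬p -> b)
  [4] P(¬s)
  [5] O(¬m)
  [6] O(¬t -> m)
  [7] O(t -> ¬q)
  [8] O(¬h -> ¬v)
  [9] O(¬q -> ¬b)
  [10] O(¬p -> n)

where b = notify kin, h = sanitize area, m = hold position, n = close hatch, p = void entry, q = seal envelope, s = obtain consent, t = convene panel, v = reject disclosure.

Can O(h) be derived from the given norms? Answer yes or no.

Premise 5 gives O(¬m).
Premise 6 is O(¬t -> m); contrapositively O(¬m -> t). Since O(¬m) holds, K gives O(t).
From O(t) and premise 7, O(t -> ¬q), we obtain O(¬q).
From O(¬q) and premise 9, O(¬q -> ¬b), we obtain O(¬b).
Premise 3, O(¬p -> b), contraposes to O(¬b -> p); with O(¬b) we get O(p).
With premise 2, O(p -> h), the K-axiom yields O(h).
Premises 1, 4, 8, 10 do not contribute to this derivation.
So O(h) follows.

Yes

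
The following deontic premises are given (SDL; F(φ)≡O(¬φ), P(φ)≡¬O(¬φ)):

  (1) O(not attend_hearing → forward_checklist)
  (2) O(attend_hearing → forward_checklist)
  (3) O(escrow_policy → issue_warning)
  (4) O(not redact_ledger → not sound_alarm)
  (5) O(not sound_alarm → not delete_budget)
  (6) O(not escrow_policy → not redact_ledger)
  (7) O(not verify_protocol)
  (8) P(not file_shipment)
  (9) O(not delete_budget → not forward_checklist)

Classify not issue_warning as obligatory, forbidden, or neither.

By case analysis on attend_hearing: premise 2 gives O(attend_hearing → forward_checklist) and premise 1 gives O(not attend_hearing → forward_checklist), so O(forward_checklist) either way.
Premise 9, O(not delete_budget → not forward_checklist), contraposes to O(forward_checklist → delete_budget); with O(forward_checklist) we get O(delete_budget).
Premise 5 is O(not sound_alarm → not delete_budget); contrapositively O(delete_budget → sound_alarm). Since O(delete_budget) holds, K gives O(sound_alarm).
Premise 4, O(not redact_ledger → not sound_alarm), contraposes to O(sound_alarm → redact_ledger); with O(sound_alarm) we get O(redact_ledger).
Premise 6 is O(not escrow_policy → not redact_ledger); contrapositively O(redact_ledger → escrow_policy). Since O(redact_ledger) holds, K gives O(escrow_policy).
From O(escrow_policy) and premise 3, O(escrow_policy → issue_warning), we obtain O(issue_warning).
Premises 7, 8 do not contribute to this derivation.
Thus O(issue_warning), which is F(not issue_warning): not issue_warning is forbidden.

Forbidden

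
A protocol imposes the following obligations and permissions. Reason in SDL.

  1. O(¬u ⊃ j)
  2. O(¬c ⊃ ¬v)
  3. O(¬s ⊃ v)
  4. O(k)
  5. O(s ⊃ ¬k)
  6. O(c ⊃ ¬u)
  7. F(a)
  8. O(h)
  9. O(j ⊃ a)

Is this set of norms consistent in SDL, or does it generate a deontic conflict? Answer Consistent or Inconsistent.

Inconsistent

From premise 4 we have O(k).
Premise 5, O(s ⊃ ¬k), contraposes to O(k ⊃ ¬s); with O(k) we get O(¬s).
From O(¬s) and premise 3, O(¬s ⊃ v), we obtain O(v).
The contrapositive of premise 2 (O(¬c ⊃ ¬v)) is O(v ⊃ c), and O(v) is already established, so O(c).
From O(c) and premise 6, O(c ⊃ ¬u), we obtain O(¬u).
Premise 1 is O(¬u ⊃ j); since O(¬u), deontic closure gives O(j).
Premise 9 is O(j ⊃ a); since O(j), deontic closure gives O(a).
Yet premise 7 is F(a), i.e. O(¬a).
We now have both O(a) and O(¬a) — a is simultaneously obligatory and forbidden, violating the D-axiom.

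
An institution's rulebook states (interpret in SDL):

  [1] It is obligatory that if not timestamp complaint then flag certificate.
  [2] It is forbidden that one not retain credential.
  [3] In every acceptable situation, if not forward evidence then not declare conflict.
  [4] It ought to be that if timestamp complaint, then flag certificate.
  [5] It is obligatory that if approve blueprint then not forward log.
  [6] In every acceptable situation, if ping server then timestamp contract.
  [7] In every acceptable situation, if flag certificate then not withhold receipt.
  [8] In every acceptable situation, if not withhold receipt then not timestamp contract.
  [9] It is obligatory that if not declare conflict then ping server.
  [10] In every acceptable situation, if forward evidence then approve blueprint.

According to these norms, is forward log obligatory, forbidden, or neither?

Forbidden

Premises 1 and 4 cover both cases: O(¬timestamp_complaint → flag_certificate) and O(timestamp_complaint → flag_certificate). Since ¬timestamp_complaint ∨ timestamp_complaint is a tautology, O(flag_certificate) follows.
From O(flag_certificate) and premise 7, O(flag_certificate → ¬withhold_receipt), we obtain O(¬withhold_receipt).
Premise 8 is O(¬withhold_receipt → ¬timestamp_contract); since O(¬withhold_receipt), deontic closure gives O(¬timestamp_contract).
The contrapositive of premise 6 (O(ping_server → timestamp_contract)) is O(¬timestamp_contract → ¬ping_server), and O(¬timestamp_contract) is already established, so O(¬ping_server).
Premise 9 is O(¬declare_conflict → ping_server); contrapositively O(¬ping_server → declare_conflict). Since O(¬ping_server) holds, K gives O(declare_conflict).
Premise 3 is O(¬forward_evidence → ¬declare_conflict); contrapositively O(declare_conflict → forward_evidence). Since O(declare_conflict) holds, K gives O(forward_evidence).
Applying K to premise 10 (O(forward_evidence → approve_blueprint)) and O(forward_evidence) yields O(approve_blueprint).
Applying K to premise 5 (O(approve_blueprint → ¬forward_log)) and O(approve_blueprint) yields O(¬forward_log).
Premise 2 does not contribute to this derivation.
Thus O(¬forward_log), which is F(forward_log): forward_log is forbidden.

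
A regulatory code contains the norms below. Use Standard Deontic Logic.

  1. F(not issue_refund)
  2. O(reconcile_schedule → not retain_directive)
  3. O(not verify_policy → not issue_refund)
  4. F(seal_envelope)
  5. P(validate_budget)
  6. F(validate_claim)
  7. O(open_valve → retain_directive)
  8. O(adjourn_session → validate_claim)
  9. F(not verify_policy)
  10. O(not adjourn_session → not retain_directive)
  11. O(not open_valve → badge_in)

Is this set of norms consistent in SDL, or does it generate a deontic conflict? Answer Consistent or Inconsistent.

Consistent

Premise 3 is O(not verify_policy → not issue_refund), but O(not verify_policy) is not derivable from the premises, so it does not yield O(not issue_refund).
So O(not issue_refund) is not derivable, and the apparent clash with O(issue_refund) does not arise.
A world satisfying every obligation exists (e.g. adjourn_session=false, badge_in=true, issue_refund=true, open_valve=false, reconcile_schedule=false, retain_directive=false, seal_envelope=false, validate_budget=false, validate_claim=false, verify_policy=true); no atom is both obligatory and forbidden, so the set is consistent.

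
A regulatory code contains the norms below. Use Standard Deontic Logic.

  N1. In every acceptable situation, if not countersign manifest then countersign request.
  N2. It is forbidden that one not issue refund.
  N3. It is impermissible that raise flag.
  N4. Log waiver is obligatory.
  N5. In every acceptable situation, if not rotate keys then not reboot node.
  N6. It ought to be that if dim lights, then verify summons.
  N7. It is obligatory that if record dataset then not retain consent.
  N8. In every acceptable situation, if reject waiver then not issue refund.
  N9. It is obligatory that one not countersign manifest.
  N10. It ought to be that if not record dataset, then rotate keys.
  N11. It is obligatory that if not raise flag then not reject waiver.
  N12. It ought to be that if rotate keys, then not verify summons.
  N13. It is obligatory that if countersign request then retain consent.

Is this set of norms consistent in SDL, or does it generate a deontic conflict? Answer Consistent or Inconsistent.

Consistent

Premise 8 is O(reject_waiver → ¬issue_refund), but O(reject_waiver) is not derivable from the premises, so it does not yield O(¬issue_refund).
So O(¬issue_refund) is not derivable, and the apparent clash with O(issue_refund) does not arise.
A world satisfying every obligation exists (e.g. countersign_manifest=false, countersign_request=true, dim_lights=false, issue_refund=true, log_waiver=true, raise_flag=false, reboot_node=false, record_dataset=false, reject_waiver=false, retain_consent=true, rotate_keys=true, verify_summons=false); no atom is both obligatory and forbidden, so the set is consistent.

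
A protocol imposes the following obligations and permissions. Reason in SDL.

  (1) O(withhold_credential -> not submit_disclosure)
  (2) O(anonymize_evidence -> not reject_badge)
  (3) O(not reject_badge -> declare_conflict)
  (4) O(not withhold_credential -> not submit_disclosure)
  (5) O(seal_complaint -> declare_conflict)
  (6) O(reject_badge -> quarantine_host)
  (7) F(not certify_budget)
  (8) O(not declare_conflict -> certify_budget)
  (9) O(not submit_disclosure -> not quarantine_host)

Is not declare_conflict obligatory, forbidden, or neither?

Forbidden

Premises 4 and 1 cover both cases: O(not withhold_credential -> not submit_disclosure) and O(withhold_credential -> not submit_disclosure). Since not withhold_credential ∨ withhold_credential is a tautology, O(not submit_disclosure) follows.
Applying K to premise 9 (O(not submit_disclosure -> not quarantine_host)) and O(not submit_disclosure) yields O(not quarantine_host).
Premise 6 is O(reject_badge -> quarantine_host); contrapositively O(not quarantine_host -> not reject_badge). Since O(not quarantine_host) holds, K gives O(not reject_badge).
From O(not reject_badge) and premise 3, O(not reject_badge -> declare_conflict), we obtain O(declare_conflict).
Premises 2, 5, 7, 8 do not contribute to this derivation.
Thus O(declare_conflict), which is F(not declare_conflict): not declare_conflict is forbidden.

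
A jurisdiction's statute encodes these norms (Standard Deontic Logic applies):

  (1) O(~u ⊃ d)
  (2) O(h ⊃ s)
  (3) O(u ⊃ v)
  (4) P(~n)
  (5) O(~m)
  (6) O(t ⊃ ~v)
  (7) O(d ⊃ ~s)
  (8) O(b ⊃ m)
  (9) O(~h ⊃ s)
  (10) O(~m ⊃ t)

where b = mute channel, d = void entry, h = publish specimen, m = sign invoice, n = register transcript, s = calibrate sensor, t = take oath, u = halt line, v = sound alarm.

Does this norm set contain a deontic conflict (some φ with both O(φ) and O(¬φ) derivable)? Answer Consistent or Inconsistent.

Inconsistent

Premises 2 and 9 cover both cases: O(h ⊃ s) and O(~h ⊃ s). Since h ∨ ~h is a tautology, O(s) follows.
The contrapositive of premise 7 (O(d ⊃ ~s)) is O(s ⊃ ~d), and O(s) is already established, so O(~d).
The contrapositive of premise 1 (O(~u ⊃ d)) is O(~d ⊃ u), and O(~d) is already established, so O(u).
With premise 3, O(u ⊃ v), the K-axiom yields O(v).
The contrapositive of premise 6 (O(t ⊃ ~v)) is O(v ⊃ ~t), and O(v) is already established, so O(~t).
The contrapositive of premise 10 (O(~m ⊃ t)) is O(~t ⊃ m), and O(~t) is already established, so O(m).
But premise 5 directly asserts O(~m).
We now have both O(m) and O(~m) — m is simultaneously obligatory and forbidden, violating the D-axiom.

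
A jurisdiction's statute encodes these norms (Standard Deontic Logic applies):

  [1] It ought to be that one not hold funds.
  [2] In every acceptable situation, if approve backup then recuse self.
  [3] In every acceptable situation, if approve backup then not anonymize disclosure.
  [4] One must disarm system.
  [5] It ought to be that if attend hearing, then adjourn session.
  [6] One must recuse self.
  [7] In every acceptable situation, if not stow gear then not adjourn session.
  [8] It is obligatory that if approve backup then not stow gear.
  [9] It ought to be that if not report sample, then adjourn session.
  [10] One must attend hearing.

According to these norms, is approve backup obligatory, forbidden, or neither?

From premise 10 we have O(attend_hearing).
Applying K to premise 5 (O(attend_hearing → adjourn_session)) and O(attend_hearing) yields O(adjourn_session).
Premise 7, O(¬stow_gear → ¬adjourn_session), contraposes to O(adjourn_session → stow_gear); with O(adjourn_session) we get O(stow_gear).
Premise 8 is O(approve_backup → ¬stow_gear); contrapositively O(stow_gear → ¬approve_backup). Since O(stow_gear) holds, K gives O(¬approve_backup).
Premises 1, 2, 3, 4, 6, 9 do not contribute to this derivation.
Thus O(¬approve_backup), which is F(approve_backup): approve_backup is forbidden.

Forbidden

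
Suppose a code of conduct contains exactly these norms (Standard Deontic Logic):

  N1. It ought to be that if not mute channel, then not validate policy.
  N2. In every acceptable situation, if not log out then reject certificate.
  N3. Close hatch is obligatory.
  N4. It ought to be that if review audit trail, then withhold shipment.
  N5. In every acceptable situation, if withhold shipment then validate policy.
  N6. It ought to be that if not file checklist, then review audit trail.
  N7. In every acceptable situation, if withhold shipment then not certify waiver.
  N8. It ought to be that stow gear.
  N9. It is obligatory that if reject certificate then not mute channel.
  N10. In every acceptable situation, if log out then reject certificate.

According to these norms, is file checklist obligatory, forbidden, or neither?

Obligatory

Premises 2 and 10 are O(¬log_out → reject_certificate) and O(log_out → reject_certificate); every ideal world satisfies ¬log_out or log_out, so in either case reject_certificate holds — hence O(reject_certificate).
With premise 9, O(reject_certificate → ¬mute_channel), the K-axiom yields O(¬mute_channel).
Premise 1 is O(¬mute_channel → ¬validate_policy); since O(¬mute_channel), deontic closure gives O(¬validate_policy).
The contrapositive of premise 5 (O(withhold_shipment → validate_policy)) is O(¬validate_policy → ¬withhold_shipment), and O(¬validate_policy) is already established, so O(¬withhold_shipment).
The contrapositive of premise 4 (O(review_audit_trail → withhold_shipment)) is O(¬withhold_shipment → ¬review_audit_trail), and O(¬withhold_shipment) is already established, so O(¬review_audit_trail).
Premise 6 is O(¬file_checklist → review_audit_trail); contrapositively O(¬review_audit_trail → file_checklist). Since O(¬review_audit_trail) holds, K gives O(file_checklist).
Premises 3, 7, 8 do not contribute to this derivation.
Hence file_checklist is obligatory.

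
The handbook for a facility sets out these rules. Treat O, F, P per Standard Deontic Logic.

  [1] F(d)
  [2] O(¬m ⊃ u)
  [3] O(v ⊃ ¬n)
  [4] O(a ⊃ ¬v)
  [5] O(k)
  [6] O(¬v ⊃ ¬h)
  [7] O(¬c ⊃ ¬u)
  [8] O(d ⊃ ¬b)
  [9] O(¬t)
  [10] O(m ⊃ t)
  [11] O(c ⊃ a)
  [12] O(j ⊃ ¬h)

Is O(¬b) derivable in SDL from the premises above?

Premise 8 is O(d ⊃ ¬b), but O(d) is not derivable from the premises, so it does not yield O(¬b).
No other premise forces O(¬b). An ideal world satisfying every premise can still have ¬b false, so O(¬b) is not derivable.

No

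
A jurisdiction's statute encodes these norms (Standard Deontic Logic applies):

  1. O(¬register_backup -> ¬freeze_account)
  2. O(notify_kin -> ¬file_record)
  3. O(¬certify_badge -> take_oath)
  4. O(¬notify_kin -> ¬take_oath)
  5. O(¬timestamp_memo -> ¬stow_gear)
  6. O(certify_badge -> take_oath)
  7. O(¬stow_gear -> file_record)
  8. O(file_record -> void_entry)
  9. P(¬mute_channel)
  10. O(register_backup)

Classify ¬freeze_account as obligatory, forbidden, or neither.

Neither

Premise 1 is O(¬register_backup -> ¬freeze_account), but O(¬register_backup) is not derivable from the premises, so it does not yield O(¬freeze_account).
No premise or chain of K-axiom applications forces O(¬freeze_account), and none forces O(freeze_account). So ¬freeze_account is neither obligatory nor forbidden under these norms.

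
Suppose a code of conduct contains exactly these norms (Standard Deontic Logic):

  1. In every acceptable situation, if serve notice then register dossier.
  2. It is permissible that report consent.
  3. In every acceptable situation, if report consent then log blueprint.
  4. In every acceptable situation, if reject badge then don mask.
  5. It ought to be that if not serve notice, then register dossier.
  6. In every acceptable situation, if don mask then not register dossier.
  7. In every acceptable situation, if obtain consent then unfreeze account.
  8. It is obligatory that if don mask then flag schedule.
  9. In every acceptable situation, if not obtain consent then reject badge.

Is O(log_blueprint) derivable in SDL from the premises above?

No

Premise 3 is O(report_consent → log_blueprint), but O(report_consent) is not derivable from the premises (the permission P(report_consent) asserts only ¬O(¬report_consent), not O(report_consent)), so it does not yield O(log_blueprint).
No other premise forces O(log_blueprint). An ideal world satisfying every premise can still have log_blueprint false, so O(log_blueprint) is not derivable.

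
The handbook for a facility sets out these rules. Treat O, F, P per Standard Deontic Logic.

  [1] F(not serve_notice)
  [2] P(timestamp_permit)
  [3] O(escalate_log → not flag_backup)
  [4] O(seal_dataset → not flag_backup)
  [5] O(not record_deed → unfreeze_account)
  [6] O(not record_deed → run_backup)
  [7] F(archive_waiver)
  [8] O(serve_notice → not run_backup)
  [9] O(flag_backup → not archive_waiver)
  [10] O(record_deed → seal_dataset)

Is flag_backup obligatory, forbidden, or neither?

Premise 1, F(not serve_notice), is equivalent to O(serve_notice).
Premise 8 is O(serve_notice → not run_backup); since O(serve_notice), deontic closure gives O(not run_backup).
The contrapositive of premise 6 (O(not record_deed → run_backup)) is O(not run_backup → record_deed), and O(not run_backup) is already established, so O(record_deed).
With premise 10, O(record_deed → seal_dataset), the K-axiom yields O(seal_dataset).
With premise 4, O(seal_dataset → not flag_backup), the K-axiom yields O(not flag_backup).
Premises 2, 3, 5, 7, 9 do not contribute to this derivation.
Thus O(not flag_backup), which is F(flag_backup): flag_backup is forbidden.

Forbidden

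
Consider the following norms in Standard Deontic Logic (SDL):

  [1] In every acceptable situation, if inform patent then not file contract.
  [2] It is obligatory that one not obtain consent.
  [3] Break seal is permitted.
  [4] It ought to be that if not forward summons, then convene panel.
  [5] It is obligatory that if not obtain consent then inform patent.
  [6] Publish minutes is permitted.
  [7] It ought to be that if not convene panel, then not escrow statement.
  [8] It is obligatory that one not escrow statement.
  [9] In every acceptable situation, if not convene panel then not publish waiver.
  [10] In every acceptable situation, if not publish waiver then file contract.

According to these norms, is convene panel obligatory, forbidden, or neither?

Obligatory

From premise 2 we have O(¬obtain_consent).
With premise 5, O(¬obtain_consent → inform_patent), the K-axiom yields O(inform_patent).
From O(inform_patent) and premise 1, O(inform_patent → ¬file_contract), we obtain O(¬file_contract).
Premise 10, O(¬publish_waiver → file_contract), contraposes to O(¬file_contract → publish_waiver); with O(¬file_contract) we get O(publish_waiver).
Premise 9, O(¬convene_panel → ¬publish_waiver), contraposes to O(publish_waiver → convene_panel); with O(publish_waiver) we get O(convene_panel).
Premises 3, 4, 6, 7, 8 do not contribute to this derivation.
Hence convene_panel is obligatory.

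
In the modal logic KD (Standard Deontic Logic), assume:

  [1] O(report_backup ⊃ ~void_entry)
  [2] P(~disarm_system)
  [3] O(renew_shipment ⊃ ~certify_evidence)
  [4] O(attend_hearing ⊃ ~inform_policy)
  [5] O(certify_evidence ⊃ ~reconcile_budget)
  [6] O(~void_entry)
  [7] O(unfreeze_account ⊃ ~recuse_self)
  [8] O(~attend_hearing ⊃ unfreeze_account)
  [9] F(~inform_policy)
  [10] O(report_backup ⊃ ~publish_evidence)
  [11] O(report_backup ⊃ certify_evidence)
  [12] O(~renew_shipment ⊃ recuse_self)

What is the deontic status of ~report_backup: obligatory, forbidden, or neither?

Premise 9, F(~inform_policy), is equivalent to O(inform_policy).
Premise 4, O(attend_hearing ⊃ ~inform_policy), contraposes to O(inform_policy ⊃ ~attend_hearing); with O(inform_policy) we get O(~attend_hearing).
Applying K to premise 8 (O(~attend_hearing ⊃ unfreeze_account)) and O(~attend_hearing) yields O(unfreeze_account).
With premise 7, O(unfreeze_account ⊃ ~recuse_self), the K-axiom yields O(~recuse_self).
The contrapositive of premise 12 (O(~renew_shipment ⊃ recuse_self)) is O(~recuse_self ⊃ renew_shipment), and O(~recuse_self) is already established, so O(renew_shipment).
Premise 3 is O(renew_shipment ⊃ ~certify_evidence); since O(renew_shipment), deontic closure gives O(~certify_evidence).
Premise 11 is O(report_backup ⊃ certify_evidence); contrapositively O(~certify_evidence ⊃ ~report_backup). Since O(~certify_evidence) holds, K gives O(~report_backup).
Premises 1, 2, 5, 6, 10 do not contribute to this derivation.
Hence ~report_backup is obligatory.

Obligatory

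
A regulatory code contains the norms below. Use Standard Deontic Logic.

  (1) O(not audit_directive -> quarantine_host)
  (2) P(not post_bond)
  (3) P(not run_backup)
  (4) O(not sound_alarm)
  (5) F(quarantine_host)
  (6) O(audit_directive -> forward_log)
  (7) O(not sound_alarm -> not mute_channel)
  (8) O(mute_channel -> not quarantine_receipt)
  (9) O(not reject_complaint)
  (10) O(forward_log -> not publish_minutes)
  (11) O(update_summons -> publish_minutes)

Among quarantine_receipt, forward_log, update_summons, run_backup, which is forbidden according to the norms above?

update_summons

Premise 5 is F(quarantine_host), i.e. O(not quarantine_host).
The contrapositive of premise 1 (O(not audit_directive -> quarantine_host)) is O(not quarantine_host -> audit_directive), and O(not quarantine_host) is already established, so O(audit_directive).
Premise 6 is O(audit_directive -> forward_log); since O(audit_directive), deontic closure gives O(forward_log).
From O(forward_log) and premise 10, O(forward_log -> not publish_minutes), we obtain O(not publish_minutes).
Premise 11 is O(update_summons -> publish_minutes); contrapositively O(not publish_minutes -> not update_summons). Since O(not publish_minutes) holds, K gives O(not update_summons).
So O(not update_summons) holds, i.e. update_summons is forbidden. None of the other listed options is forbidden under the premises.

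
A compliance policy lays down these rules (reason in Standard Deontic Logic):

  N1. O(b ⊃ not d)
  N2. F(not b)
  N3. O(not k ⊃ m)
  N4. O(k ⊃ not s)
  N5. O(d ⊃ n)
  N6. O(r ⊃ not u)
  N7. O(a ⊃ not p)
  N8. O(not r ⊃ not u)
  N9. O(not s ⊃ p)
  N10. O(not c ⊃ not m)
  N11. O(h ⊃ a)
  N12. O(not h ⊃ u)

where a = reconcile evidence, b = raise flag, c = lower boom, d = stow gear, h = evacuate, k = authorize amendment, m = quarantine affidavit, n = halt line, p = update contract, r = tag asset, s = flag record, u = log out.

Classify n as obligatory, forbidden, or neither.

Neither

Premise 5 is O(d ⊃ n), but O(d) is not derivable from the premises, so it does not yield O(n).
No premise or chain of K-axiom applications forces O(n), and none forces O(not n). So n is neither obligatory nor forbidden under these norms.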